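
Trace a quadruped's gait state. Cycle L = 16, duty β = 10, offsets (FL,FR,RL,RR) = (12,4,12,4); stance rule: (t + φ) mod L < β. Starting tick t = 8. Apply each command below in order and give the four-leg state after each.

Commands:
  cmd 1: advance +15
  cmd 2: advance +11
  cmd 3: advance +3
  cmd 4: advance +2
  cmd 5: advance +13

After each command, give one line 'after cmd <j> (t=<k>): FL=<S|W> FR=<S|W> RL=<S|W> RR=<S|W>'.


after cmd 1 (t=23): FL=S FR=W RL=S RR=W
after cmd 2 (t=34): FL=W FR=S RL=W RR=S
after cmd 3 (t=37): FL=S FR=S RL=S RR=S
after cmd 4 (t=39): FL=S FR=W RL=S RR=W
after cmd 5 (t=52): FL=S FR=S RL=S RR=S

start t=8: FL=S FR=W RL=S RR=W
cmd 1: advance +15 → t=23, phase=(3,11,3,11) → FL=S FR=W RL=S RR=W
cmd 2: advance +11 → t=34, phase=(14,6,14,6) → FL=W FR=S RL=W RR=S
cmd 3: advance +3 → t=37, phase=(1,9,1,9) → FL=S FR=S RL=S RR=S
cmd 4: advance +2 → t=39, phase=(3,11,3,11) → FL=S FR=W RL=S RR=W
cmd 5: advance +13 → t=52, phase=(0,8,0,8) → FL=S FR=S RL=S RR=S


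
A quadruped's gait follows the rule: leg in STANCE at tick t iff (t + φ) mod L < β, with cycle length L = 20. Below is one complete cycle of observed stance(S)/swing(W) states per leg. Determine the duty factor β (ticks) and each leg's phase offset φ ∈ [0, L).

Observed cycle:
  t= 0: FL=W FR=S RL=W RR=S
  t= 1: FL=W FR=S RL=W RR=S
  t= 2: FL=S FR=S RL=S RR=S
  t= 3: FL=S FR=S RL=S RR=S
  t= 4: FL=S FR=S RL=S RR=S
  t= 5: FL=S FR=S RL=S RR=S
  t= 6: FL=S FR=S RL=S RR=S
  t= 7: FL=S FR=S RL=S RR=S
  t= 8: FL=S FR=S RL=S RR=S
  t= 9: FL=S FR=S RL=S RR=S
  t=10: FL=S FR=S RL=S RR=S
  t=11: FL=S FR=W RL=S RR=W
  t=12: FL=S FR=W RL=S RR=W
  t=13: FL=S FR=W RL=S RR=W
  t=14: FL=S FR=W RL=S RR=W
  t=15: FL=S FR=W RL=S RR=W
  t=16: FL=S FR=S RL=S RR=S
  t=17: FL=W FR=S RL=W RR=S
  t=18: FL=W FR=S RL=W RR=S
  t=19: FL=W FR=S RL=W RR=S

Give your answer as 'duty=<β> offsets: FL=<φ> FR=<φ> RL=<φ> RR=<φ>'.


duty=15 offsets: FL=18 FR=4 RL=18 RR=4

duty β = stance ticks per leg = 15
FL: stance ticks = 15; W→S at t=2 → φ=18
FR: stance ticks = 15; W→S at t=16 → φ=4
RL: stance ticks = 15; W→S at t=2 → φ=18
RR: stance ticks = 15; W→S at t=16 → φ=4


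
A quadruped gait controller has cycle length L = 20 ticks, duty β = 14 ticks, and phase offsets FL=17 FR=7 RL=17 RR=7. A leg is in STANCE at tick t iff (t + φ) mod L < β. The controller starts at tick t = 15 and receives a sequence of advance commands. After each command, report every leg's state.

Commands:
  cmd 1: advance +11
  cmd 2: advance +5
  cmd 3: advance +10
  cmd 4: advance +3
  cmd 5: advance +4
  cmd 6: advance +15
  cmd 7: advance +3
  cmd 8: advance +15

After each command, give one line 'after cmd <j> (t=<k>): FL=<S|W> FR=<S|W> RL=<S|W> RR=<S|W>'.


start t=15: FL=S FR=S RL=S RR=S
cmd 1: advance +11 → t=26, phase=(3,13,3,13) → FL=S FR=S RL=S RR=S
cmd 2: advance +5 → t=31, phase=(8,18,8,18) → FL=S FR=W RL=S RR=W
cmd 3: advance +10 → t=41, phase=(18,8,18,8) → FL=W FR=S RL=W RR=S
cmd 4: advance +3 → t=44, phase=(1,11,1,11) → FL=S FR=S RL=S RR=S
cmd 5: advance +4 → t=48, phase=(5,15,5,15) → FL=S FR=W RL=S RR=W
cmd 6: advance +15 → t=63, phase=(0,10,0,10) → FL=S FR=S RL=S RR=S
cmd 7: advance +3 → t=66, phase=(3,13,3,13) → FL=S FR=S RL=S RR=S
cmd 8: advance +15 → t=81, phase=(18,8,18,8) → FL=W FR=S RL=W RR=S

after cmd 1 (t=26): FL=S FR=S RL=S RR=S
after cmd 2 (t=31): FL=S FR=W RL=S RR=W
after cmd 3 (t=41): FL=W FR=S RL=W RR=S
after cmd 4 (t=44): FL=S FR=S RL=S RR=S
after cmd 5 (t=48): FL=S FR=W RL=S RR=W
after cmd 6 (t=63): FL=S FR=S RL=S RR=S
after cmd 7 (t=66): FL=S FR=S RL=S RR=S
after cmd 8 (t=81): FL=W FR=S RL=W RR=S


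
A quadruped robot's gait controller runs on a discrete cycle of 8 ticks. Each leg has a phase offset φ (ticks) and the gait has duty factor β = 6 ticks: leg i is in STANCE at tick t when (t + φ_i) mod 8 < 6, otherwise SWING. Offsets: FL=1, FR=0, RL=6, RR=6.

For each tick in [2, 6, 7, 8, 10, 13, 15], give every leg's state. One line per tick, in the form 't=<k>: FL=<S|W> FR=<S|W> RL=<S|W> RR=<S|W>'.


t=2: FL=S FR=S RL=S RR=S
t=6: FL=W FR=W RL=S RR=S
t=7: FL=S FR=W RL=S RR=S
t=8: FL=S FR=S RL=W RR=W
t=10: FL=S FR=S RL=S RR=S
t=13: FL=W FR=S RL=S RR=S
t=15: FL=S FR=W RL=S RR=S

t=2: phase=(3,2,0,0) vs β=6 → FL=S FR=S RL=S RR=S
t=6: phase=(7,6,4,4) vs β=6 → FL=W FR=W RL=S RR=S
t=7: phase=(0,7,5,5) vs β=6 → FL=S FR=W RL=S RR=S
t=8: phase=(1,0,6,6) vs β=6 → FL=S FR=S RL=W RR=W
t=10: phase=(3,2,0,0) vs β=6 → FL=S FR=S RL=S RR=S
t=13: phase=(6,5,3,3) vs β=6 → FL=W FR=S RL=S RR=S
t=15: phase=(0,7,5,5) vs β=6 → FL=S FR=W RL=S RR=S


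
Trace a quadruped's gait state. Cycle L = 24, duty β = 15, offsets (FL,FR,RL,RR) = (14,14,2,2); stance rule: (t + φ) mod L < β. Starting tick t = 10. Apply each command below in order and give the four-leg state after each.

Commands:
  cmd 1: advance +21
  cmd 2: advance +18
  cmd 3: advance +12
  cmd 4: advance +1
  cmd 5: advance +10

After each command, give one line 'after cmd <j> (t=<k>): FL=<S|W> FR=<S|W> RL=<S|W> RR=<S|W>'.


start t=10: FL=S FR=S RL=S RR=S
cmd 1: advance +21 → t=31, phase=(21,21,9,9) → FL=W FR=W RL=S RR=S
cmd 2: advance +18 → t=49, phase=(15,15,3,3) → FL=W FR=W RL=S RR=S
cmd 3: advance +12 → t=61, phase=(3,3,15,15) → FL=S FR=S RL=W RR=W
cmd 4: advance +1 → t=62, phase=(4,4,16,16) → FL=S FR=S RL=W RR=W
cmd 5: advance +10 → t=72, phase=(14,14,2,2) → FL=S FR=S RL=S RR=S

after cmd 1 (t=31): FL=W FR=W RL=S RR=S
after cmd 2 (t=49): FL=W FR=W RL=S RR=S
after cmd 3 (t=61): FL=S FR=S RL=W RR=W
after cmd 4 (t=62): FL=S FR=S RL=W RR=W
after cmd 5 (t=72): FL=S FR=S RL=S RR=S


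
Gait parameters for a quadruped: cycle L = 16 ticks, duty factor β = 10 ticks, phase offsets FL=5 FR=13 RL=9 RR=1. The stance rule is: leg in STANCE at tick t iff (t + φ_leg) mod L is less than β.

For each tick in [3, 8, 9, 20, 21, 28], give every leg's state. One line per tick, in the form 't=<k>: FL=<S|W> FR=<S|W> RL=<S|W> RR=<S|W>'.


t=3: phase=(8,0,12,4) vs β=10 → FL=S FR=S RL=W RR=S
t=8: phase=(13,5,1,9) vs β=10 → FL=W FR=S RL=S RR=S
t=9: phase=(14,6,2,10) vs β=10 → FL=W FR=S RL=S RR=W
t=20: phase=(9,1,13,5) vs β=10 → FL=S FR=S RL=W RR=S
t=21: phase=(10,2,14,6) vs β=10 → FL=W FR=S RL=W RR=S
t=28: phase=(1,9,5,13) vs β=10 → FL=S FR=S RL=S RR=W

t=3: FL=S FR=S RL=W RR=S
t=8: FL=W FR=S RL=S RR=S
t=9: FL=W FR=S RL=S RR=W
t=20: FL=S FR=S RL=W RR=S
t=21: FL=W FR=S RL=W RR=S
t=28: FL=S FR=S RL=S RR=W


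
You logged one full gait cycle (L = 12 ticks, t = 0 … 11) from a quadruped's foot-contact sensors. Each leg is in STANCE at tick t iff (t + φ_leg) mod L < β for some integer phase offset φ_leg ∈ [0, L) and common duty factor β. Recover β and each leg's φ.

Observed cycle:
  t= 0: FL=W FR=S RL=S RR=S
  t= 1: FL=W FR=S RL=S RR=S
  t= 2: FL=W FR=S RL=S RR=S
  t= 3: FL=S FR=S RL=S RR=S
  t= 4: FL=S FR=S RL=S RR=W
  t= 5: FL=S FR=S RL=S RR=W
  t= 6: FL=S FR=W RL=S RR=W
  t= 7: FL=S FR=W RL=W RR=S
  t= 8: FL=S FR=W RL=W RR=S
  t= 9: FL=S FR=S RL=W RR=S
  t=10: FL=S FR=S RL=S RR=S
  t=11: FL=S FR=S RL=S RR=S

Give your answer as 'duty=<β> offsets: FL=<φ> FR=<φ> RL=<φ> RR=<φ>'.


duty β = stance ticks per leg = 9
FL: stance ticks = 9; W→S at t=3 → φ=9
FR: stance ticks = 9; W→S at t=9 → φ=3
RL: stance ticks = 9; W→S at t=10 → φ=2
RR: stance ticks = 9; W→S at t=7 → φ=5

duty=9 offsets: FL=9 FR=3 RL=2 RR=5


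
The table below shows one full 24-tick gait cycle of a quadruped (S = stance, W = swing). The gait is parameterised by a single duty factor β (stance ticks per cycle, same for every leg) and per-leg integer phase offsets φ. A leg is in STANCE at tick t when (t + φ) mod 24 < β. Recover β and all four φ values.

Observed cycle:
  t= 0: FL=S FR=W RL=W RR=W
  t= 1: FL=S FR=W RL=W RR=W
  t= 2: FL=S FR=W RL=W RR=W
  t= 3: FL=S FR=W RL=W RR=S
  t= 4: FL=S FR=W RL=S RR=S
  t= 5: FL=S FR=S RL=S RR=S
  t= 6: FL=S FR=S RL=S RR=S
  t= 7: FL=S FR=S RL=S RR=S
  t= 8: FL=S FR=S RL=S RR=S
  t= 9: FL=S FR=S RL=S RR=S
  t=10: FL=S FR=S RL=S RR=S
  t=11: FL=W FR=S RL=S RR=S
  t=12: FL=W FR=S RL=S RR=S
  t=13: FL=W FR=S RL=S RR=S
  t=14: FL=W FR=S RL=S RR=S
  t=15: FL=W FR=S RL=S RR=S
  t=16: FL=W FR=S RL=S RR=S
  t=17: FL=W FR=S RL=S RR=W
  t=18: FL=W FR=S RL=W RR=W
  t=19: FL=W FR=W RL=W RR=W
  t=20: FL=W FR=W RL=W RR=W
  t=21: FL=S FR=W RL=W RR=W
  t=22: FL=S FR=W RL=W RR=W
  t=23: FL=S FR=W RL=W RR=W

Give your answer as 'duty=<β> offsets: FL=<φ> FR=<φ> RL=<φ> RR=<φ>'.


duty=14 offsets: FL=3 FR=19 RL=20 RR=21

duty β = stance ticks per leg = 14
FL: stance ticks = 14; W→S at t=21 → φ=3
FR: stance ticks = 14; W→S at t=5 → φ=19
RL: stance ticks = 14; W→S at t=4 → φ=20
RR: stance ticks = 14; W→S at t=3 → φ=21


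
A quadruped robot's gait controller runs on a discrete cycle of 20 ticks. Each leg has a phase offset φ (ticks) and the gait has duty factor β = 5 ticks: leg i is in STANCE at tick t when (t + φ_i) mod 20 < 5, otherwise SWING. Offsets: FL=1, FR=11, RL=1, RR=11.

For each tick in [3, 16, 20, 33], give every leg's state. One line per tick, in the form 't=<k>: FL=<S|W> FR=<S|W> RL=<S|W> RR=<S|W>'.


t=3: phase=(4,14,4,14) vs β=5 → FL=S FR=W RL=S RR=W
t=16: phase=(17,7,17,7) vs β=5 → FL=W FR=W RL=W RR=W
t=20: phase=(1,11,1,11) vs β=5 → FL=S FR=W RL=S RR=W
t=33: phase=(14,4,14,4) vs β=5 → FL=W FR=S RL=W RR=S

t=3: FL=S FR=W RL=S RR=W
t=16: FL=W FR=W RL=W RR=W
t=20: FL=S FR=W RL=S RR=W
t=33: FL=W FR=S RL=W RR=S


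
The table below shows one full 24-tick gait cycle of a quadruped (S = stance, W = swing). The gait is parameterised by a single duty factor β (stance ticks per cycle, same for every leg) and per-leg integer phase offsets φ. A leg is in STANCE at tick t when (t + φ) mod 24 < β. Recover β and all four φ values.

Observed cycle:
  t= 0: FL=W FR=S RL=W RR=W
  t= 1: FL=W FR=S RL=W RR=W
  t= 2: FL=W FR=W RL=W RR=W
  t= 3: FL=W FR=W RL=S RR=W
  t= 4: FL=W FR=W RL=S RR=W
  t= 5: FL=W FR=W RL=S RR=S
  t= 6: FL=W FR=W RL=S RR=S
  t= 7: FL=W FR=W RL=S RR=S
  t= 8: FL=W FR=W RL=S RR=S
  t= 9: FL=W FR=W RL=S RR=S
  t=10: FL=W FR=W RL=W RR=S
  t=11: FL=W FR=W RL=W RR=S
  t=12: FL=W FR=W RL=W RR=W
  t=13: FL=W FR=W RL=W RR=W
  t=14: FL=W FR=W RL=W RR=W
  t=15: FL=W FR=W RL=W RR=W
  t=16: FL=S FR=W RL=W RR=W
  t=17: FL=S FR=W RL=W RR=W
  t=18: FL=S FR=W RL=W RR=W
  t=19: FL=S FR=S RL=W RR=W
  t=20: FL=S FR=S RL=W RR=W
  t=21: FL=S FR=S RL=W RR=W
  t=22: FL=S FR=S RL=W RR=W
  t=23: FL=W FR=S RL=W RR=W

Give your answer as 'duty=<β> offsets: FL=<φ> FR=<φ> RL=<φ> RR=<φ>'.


duty β = stance ticks per leg = 7
FL: stance ticks = 7; W→S at t=16 → φ=8
FR: stance ticks = 7; W→S at t=19 → φ=5
RL: stance ticks = 7; W→S at t=3 → φ=21
RR: stance ticks = 7; W→S at t=5 → φ=19

duty=7 offsets: FL=8 FR=5 RL=21 RR=19


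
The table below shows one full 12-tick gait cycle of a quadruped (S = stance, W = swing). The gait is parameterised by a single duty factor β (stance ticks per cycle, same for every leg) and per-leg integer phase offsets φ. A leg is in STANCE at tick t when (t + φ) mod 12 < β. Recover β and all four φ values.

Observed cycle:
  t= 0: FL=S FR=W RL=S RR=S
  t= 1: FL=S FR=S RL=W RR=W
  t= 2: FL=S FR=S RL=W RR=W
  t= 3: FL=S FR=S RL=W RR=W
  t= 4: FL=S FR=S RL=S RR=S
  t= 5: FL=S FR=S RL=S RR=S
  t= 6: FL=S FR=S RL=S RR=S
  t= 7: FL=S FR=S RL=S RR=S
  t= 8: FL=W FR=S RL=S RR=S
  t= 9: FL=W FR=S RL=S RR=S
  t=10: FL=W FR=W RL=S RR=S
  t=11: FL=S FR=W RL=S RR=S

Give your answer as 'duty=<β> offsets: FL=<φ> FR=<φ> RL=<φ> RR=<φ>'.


duty β = stance ticks per leg = 9
FL: stance ticks = 9; W→S at t=11 → φ=1
FR: stance ticks = 9; W→S at t=1 → φ=11
RL: stance ticks = 9; W→S at t=4 → φ=8
RR: stance ticks = 9; W→S at t=4 → φ=8

duty=9 offsets: FL=1 FR=11 RL=8 RR=8


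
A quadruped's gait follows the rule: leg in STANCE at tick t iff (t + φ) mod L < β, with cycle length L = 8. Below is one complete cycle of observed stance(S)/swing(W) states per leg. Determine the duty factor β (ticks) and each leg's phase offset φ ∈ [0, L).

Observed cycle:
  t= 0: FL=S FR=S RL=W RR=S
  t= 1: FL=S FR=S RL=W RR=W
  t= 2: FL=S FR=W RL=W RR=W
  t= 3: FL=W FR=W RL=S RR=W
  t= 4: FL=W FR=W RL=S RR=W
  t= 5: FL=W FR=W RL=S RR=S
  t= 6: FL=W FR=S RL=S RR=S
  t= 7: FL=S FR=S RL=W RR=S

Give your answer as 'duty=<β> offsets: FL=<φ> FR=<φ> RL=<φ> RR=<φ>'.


duty=4 offsets: FL=1 FR=2 RL=5 RR=3

duty β = stance ticks per leg = 4
FL: stance ticks = 4; W→S at t=7 → φ=1
FR: stance ticks = 4; W→S at t=6 → φ=2
RL: stance ticks = 4; W→S at t=3 → φ=5
RR: stance ticks = 4; W→S at t=5 → φ=3


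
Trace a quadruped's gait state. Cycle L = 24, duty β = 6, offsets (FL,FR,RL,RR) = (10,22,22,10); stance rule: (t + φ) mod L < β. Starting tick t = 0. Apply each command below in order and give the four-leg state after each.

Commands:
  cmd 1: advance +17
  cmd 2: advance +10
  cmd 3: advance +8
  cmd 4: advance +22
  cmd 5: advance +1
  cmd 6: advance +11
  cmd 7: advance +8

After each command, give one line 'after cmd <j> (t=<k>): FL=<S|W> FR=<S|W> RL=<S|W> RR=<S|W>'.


start t=0: FL=W FR=W RL=W RR=W
cmd 1: advance +17 → t=17, phase=(3,15,15,3) → FL=S FR=W RL=W RR=S
cmd 2: advance +10 → t=27, phase=(13,1,1,13) → FL=W FR=S RL=S RR=W
cmd 3: advance +8 → t=35, phase=(21,9,9,21) → FL=W FR=W RL=W RR=W
cmd 4: advance +22 → t=57, phase=(19,7,7,19) → FL=W FR=W RL=W RR=W
cmd 5: advance +1 → t=58, phase=(20,8,8,20) → FL=W FR=W RL=W RR=W
cmd 6: advance +11 → t=69, phase=(7,19,19,7) → FL=W FR=W RL=W RR=W
cmd 7: advance +8 → t=77, phase=(15,3,3,15) → FL=W FR=S RL=S RR=W

after cmd 1 (t=17): FL=S FR=W RL=W RR=S
after cmd 2 (t=27): FL=W FR=S RL=S RR=W
after cmd 3 (t=35): FL=W FR=W RL=W RR=W
after cmd 4 (t=57): FL=W FR=W RL=W RR=W
after cmd 5 (t=58): FL=W FR=W RL=W RR=W
after cmd 6 (t=69): FL=W FR=W RL=W RR=W
after cmd 7 (t=77): FL=W FR=S RL=S RR=W


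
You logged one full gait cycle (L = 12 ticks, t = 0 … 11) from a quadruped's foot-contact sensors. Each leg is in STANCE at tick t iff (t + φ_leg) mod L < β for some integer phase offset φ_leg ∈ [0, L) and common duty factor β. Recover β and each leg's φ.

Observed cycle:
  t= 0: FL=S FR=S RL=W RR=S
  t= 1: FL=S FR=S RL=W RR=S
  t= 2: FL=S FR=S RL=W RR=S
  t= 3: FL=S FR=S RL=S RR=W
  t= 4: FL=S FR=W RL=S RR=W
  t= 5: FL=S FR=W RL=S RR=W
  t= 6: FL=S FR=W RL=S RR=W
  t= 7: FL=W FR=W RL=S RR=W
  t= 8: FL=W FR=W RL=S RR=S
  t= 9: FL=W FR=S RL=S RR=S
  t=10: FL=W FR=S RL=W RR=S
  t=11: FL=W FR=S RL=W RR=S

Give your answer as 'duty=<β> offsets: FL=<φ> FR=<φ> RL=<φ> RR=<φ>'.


duty β = stance ticks per leg = 7
FL: stance ticks = 7; W→S at t=0 → φ=0
FR: stance ticks = 7; W→S at t=9 → φ=3
RL: stance ticks = 7; W→S at t=3 → φ=9
RR: stance ticks = 7; W→S at t=8 → φ=4

duty=7 offsets: FL=0 FR=3 RL=9 RR=4


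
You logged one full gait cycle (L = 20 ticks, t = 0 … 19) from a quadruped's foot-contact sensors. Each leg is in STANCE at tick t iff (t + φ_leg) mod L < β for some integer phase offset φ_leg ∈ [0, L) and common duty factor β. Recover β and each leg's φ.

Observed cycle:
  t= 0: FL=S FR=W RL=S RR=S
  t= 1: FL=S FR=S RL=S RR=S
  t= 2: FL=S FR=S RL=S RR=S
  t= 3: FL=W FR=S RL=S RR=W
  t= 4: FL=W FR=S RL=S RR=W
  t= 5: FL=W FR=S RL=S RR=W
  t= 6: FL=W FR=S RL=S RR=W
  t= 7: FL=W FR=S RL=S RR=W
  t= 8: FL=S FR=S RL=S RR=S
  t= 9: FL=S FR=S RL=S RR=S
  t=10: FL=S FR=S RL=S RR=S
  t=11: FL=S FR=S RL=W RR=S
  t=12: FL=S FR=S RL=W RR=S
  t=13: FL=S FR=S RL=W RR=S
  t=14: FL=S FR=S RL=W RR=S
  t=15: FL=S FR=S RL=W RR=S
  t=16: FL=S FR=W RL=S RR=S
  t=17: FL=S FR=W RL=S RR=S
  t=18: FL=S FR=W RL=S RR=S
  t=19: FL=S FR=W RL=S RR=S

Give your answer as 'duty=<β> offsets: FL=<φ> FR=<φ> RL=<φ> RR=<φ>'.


duty=15 offsets: FL=12 FR=19 RL=4 RR=12

duty β = stance ticks per leg = 15
FL: stance ticks = 15; W→S at t=8 → φ=12
FR: stance ticks = 15; W→S at t=1 → φ=19
RL: stance ticks = 15; W→S at t=16 → φ=4
RR: stance ticks = 15; W→S at t=8 → φ=12


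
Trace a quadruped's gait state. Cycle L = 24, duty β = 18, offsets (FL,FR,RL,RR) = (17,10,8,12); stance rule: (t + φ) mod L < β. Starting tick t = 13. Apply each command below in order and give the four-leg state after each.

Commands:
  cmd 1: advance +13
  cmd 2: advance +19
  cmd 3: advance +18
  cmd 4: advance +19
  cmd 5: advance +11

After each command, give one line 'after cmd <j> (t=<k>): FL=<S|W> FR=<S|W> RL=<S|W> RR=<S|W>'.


start t=13: FL=S FR=W RL=W RR=S
cmd 1: advance +13 → t=26, phase=(19,12,10,14) → FL=W FR=S RL=S RR=S
cmd 2: advance +19 → t=45, phase=(14,7,5,9) → FL=S FR=S RL=S RR=S
cmd 3: advance +18 → t=63, phase=(8,1,23,3) → FL=S FR=S RL=W RR=S
cmd 4: advance +19 → t=82, phase=(3,20,18,22) → FL=S FR=W RL=W RR=W
cmd 5: advance +11 → t=93, phase=(14,7,5,9) → FL=S FR=S RL=S RR=S

after cmd 1 (t=26): FL=W FR=S RL=S RR=S
after cmd 2 (t=45): FL=S FR=S RL=S RR=S
after cmd 3 (t=63): FL=S FR=S RL=W RR=S
after cmd 4 (t=82): FL=S FR=W RL=W RR=W
after cmd 5 (t=93): FL=S FR=S RL=S RR=S


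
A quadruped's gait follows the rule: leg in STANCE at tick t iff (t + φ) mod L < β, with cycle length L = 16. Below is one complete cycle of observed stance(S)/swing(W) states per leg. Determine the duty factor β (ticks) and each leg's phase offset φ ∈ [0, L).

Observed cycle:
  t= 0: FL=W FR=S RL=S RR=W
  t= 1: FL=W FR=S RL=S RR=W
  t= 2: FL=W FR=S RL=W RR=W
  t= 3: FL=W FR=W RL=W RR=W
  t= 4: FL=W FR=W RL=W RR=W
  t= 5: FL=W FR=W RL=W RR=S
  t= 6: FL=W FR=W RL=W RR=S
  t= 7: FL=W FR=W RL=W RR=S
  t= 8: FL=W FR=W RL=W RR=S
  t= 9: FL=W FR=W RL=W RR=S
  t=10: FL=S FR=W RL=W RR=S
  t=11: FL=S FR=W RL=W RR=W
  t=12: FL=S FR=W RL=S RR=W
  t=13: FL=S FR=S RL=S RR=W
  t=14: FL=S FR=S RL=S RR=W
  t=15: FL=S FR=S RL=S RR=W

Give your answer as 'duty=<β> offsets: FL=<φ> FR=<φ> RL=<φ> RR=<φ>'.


duty=6 offsets: FL=6 FR=3 RL=4 RR=11

duty β = stance ticks per leg = 6
FL: stance ticks = 6; W→S at t=10 → φ=6
FR: stance ticks = 6; W→S at t=13 → φ=3
RL: stance ticks = 6; W→S at t=12 → φ=4
RR: stance ticks = 6; W→S at t=5 → φ=11


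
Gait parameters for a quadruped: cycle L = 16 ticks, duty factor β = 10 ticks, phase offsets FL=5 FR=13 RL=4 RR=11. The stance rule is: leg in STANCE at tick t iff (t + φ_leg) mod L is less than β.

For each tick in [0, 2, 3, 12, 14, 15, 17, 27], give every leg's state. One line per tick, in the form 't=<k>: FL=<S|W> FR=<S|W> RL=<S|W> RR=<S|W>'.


t=0: phase=(5,13,4,11) vs β=10 → FL=S FR=W RL=S RR=W
t=2: phase=(7,15,6,13) vs β=10 → FL=S FR=W RL=S RR=W
t=3: phase=(8,0,7,14) vs β=10 → FL=S FR=S RL=S RR=W
t=12: phase=(1,9,0,7) vs β=10 → FL=S FR=S RL=S RR=S
t=14: phase=(3,11,2,9) vs β=10 → FL=S FR=W RL=S RR=S
t=15: phase=(4,12,3,10) vs β=10 → FL=S FR=W RL=S RR=W
t=17: phase=(6,14,5,12) vs β=10 → FL=S FR=W RL=S RR=W
t=27: phase=(0,8,15,6) vs β=10 → FL=S FR=S RL=W RR=S

t=0: FL=S FR=W RL=S RR=W
t=2: FL=S FR=W RL=S RR=W
t=3: FL=S FR=S RL=S RR=W
t=12: FL=S FR=S RL=S RR=S
t=14: FL=S FR=W RL=S RR=S
t=15: FL=S FR=W RL=S RR=W
t=17: FL=S FR=W RL=S RR=W
t=27: FL=S FR=S RL=W RR=S


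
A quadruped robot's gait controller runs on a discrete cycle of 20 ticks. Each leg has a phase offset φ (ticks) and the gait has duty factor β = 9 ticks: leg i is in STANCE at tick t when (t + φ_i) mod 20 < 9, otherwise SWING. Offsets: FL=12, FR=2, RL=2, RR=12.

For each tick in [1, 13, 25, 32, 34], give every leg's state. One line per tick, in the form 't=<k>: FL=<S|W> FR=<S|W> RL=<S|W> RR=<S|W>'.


t=1: FL=W FR=S RL=S RR=W
t=13: FL=S FR=W RL=W RR=S
t=25: FL=W FR=S RL=S RR=W
t=32: FL=S FR=W RL=W RR=S
t=34: FL=S FR=W RL=W RR=S

t=1: phase=(13,3,3,13) vs β=9 → FL=W FR=S RL=S RR=W
t=13: phase=(5,15,15,5) vs β=9 → FL=S FR=W RL=W RR=S
t=25: phase=(17,7,7,17) vs β=9 → FL=W FR=S RL=S RR=W
t=32: phase=(4,14,14,4) vs β=9 → FL=S FR=W RL=W RR=S
t=34: phase=(6,16,16,6) vs β=9 → FL=S FR=W RL=W RR=S


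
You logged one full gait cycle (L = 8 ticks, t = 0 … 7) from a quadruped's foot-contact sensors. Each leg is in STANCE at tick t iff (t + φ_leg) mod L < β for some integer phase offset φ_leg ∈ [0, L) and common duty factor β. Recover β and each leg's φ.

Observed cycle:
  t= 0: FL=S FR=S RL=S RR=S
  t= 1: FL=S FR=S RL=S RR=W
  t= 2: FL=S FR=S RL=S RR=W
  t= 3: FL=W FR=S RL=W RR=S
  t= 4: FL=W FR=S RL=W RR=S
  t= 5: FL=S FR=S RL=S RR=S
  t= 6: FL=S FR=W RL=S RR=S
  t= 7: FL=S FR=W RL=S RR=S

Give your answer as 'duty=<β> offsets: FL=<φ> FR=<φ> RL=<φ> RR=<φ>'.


duty=6 offsets: FL=3 FR=0 RL=3 RR=5

duty β = stance ticks per leg = 6
FL: stance ticks = 6; W→S at t=5 → φ=3
FR: stance ticks = 6; W→S at t=0 → φ=0
RL: stance ticks = 6; W→S at t=5 → φ=3
RR: stance ticks = 6; W→S at t=3 → φ=5


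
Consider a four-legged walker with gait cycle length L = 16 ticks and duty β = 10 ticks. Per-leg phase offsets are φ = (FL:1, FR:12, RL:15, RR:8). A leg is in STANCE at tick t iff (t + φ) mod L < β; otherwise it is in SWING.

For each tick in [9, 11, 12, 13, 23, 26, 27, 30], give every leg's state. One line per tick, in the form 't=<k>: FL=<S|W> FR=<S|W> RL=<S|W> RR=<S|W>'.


t=9: FL=W FR=S RL=S RR=S
t=11: FL=W FR=S RL=W RR=S
t=12: FL=W FR=S RL=W RR=S
t=13: FL=W FR=S RL=W RR=S
t=23: FL=S FR=S RL=S RR=W
t=26: FL=W FR=S RL=S RR=S
t=27: FL=W FR=S RL=W RR=S
t=30: FL=W FR=W RL=W RR=S

t=9: phase=(10,5,8,1) vs β=10 → FL=W FR=S RL=S RR=S
t=11: phase=(12,7,10,3) vs β=10 → FL=W FR=S RL=W RR=S
t=12: phase=(13,8,11,4) vs β=10 → FL=W FR=S RL=W RR=S
t=13: phase=(14,9,12,5) vs β=10 → FL=W FR=S RL=W RR=S
t=23: phase=(8,3,6,15) vs β=10 → FL=S FR=S RL=S RR=W
t=26: phase=(11,6,9,2) vs β=10 → FL=W FR=S RL=S RR=S
t=27: phase=(12,7,10,3) vs β=10 → FL=W FR=S RL=W RR=S
t=30: phase=(15,10,13,6) vs β=10 → FL=W FR=W RL=W RR=S


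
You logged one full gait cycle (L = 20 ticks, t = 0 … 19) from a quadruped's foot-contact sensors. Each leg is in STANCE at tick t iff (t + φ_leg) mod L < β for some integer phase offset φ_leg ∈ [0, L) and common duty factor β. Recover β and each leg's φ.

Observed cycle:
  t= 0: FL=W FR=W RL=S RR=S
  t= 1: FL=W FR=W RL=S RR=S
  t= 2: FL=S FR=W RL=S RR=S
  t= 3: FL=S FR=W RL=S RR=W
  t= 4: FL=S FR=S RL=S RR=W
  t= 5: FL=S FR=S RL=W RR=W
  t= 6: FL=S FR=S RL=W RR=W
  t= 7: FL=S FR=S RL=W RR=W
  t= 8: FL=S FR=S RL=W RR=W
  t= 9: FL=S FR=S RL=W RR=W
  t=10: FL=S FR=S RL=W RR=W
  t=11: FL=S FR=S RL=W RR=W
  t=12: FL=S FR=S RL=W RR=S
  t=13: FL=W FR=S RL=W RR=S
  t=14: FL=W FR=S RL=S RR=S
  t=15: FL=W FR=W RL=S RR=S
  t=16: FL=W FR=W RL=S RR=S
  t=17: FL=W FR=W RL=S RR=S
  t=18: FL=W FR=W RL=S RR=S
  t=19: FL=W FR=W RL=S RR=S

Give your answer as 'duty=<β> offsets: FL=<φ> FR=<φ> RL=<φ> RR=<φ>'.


duty β = stance ticks per leg = 11
FL: stance ticks = 11; W→S at t=2 → φ=18
FR: stance ticks = 11; W→S at t=4 → φ=16
RL: stance ticks = 11; W→S at t=14 → φ=6
RR: stance ticks = 11; W→S at t=12 → φ=8

duty=11 offsets: FL=18 FR=16 RL=6 RR=8


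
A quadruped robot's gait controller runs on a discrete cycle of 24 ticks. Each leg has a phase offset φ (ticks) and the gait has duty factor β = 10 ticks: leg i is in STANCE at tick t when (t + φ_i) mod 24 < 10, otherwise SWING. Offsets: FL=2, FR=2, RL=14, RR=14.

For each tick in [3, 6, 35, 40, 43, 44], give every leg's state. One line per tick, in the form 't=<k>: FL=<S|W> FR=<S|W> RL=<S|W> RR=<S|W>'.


t=3: FL=S FR=S RL=W RR=W
t=6: FL=S FR=S RL=W RR=W
t=35: FL=W FR=W RL=S RR=S
t=40: FL=W FR=W RL=S RR=S
t=43: FL=W FR=W RL=S RR=S
t=44: FL=W FR=W RL=W RR=W

t=3: phase=(5,5,17,17) vs β=10 → FL=S FR=S RL=W RR=W
t=6: phase=(8,8,20,20) vs β=10 → FL=S FR=S RL=W RR=W
t=35: phase=(13,13,1,1) vs β=10 → FL=W FR=W RL=S RR=S
t=40: phase=(18,18,6,6) vs β=10 → FL=W FR=W RL=S RR=S
t=43: phase=(21,21,9,9) vs β=10 → FL=W FR=W RL=S RR=S
t=44: phase=(22,22,10,10) vs β=10 → FL=W FR=W RL=W RR=W


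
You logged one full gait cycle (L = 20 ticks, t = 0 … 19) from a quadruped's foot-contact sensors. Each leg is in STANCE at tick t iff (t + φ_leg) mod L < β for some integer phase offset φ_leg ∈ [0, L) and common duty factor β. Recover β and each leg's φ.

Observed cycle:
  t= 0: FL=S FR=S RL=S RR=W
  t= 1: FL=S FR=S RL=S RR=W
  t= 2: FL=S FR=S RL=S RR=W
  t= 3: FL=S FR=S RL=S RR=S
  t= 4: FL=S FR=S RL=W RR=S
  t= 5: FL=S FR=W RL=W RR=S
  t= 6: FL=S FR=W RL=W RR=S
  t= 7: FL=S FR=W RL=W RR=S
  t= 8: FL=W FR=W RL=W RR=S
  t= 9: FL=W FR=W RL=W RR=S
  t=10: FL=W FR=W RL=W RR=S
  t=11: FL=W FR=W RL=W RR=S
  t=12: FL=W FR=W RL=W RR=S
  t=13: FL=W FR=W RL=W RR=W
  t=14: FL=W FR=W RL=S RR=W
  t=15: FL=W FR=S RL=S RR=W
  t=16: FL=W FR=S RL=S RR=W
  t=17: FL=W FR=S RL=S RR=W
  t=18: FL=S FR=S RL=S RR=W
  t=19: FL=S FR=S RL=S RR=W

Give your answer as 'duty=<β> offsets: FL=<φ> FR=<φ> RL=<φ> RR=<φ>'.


duty=10 offsets: FL=2 FR=5 RL=6 RR=17

duty β = stance ticks per leg = 10
FL: stance ticks = 10; W→S at t=18 → φ=2
FR: stance ticks = 10; W→S at t=15 → φ=5
RL: stance ticks = 10; W→S at t=14 → φ=6
RR: stance ticks = 10; W→S at t=3 → φ=17


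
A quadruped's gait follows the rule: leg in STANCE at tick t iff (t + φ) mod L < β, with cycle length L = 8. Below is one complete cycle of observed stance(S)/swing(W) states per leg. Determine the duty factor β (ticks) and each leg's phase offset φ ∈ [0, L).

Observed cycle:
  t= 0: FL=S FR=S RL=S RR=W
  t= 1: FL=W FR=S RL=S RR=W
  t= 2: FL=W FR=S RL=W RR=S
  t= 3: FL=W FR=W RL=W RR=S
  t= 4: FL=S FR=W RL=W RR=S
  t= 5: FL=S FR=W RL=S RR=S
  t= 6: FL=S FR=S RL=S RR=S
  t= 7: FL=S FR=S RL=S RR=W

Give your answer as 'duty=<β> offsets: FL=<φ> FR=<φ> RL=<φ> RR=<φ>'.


duty=5 offsets: FL=4 FR=2 RL=3 RR=6

duty β = stance ticks per leg = 5
FL: stance ticks = 5; W→S at t=4 → φ=4
FR: stance ticks = 5; W→S at t=6 → φ=2
RL: stance ticks = 5; W→S at t=5 → φ=3
RR: stance ticks = 5; W→S at t=2 → φ=6


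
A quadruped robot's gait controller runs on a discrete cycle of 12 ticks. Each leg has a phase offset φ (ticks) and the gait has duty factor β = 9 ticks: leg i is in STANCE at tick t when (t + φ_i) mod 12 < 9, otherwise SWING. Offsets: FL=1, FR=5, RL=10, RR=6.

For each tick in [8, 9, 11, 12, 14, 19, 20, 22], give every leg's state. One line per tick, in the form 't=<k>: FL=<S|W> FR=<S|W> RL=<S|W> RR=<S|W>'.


t=8: FL=W FR=S RL=S RR=S
t=9: FL=W FR=S RL=S RR=S
t=11: FL=S FR=S RL=W RR=S
t=12: FL=S FR=S RL=W RR=S
t=14: FL=S FR=S RL=S RR=S
t=19: FL=S FR=S RL=S RR=S
t=20: FL=W FR=S RL=S RR=S
t=22: FL=W FR=S RL=S RR=S

t=8: phase=(9,1,6,2) vs β=9 → FL=W FR=S RL=S RR=S
t=9: phase=(10,2,7,3) vs β=9 → FL=W FR=S RL=S RR=S
t=11: phase=(0,4,9,5) vs β=9 → FL=S FR=S RL=W RR=S
t=12: phase=(1,5,10,6) vs β=9 → FL=S FR=S RL=W RR=S
t=14: phase=(3,7,0,8) vs β=9 → FL=S FR=S RL=S RR=S
t=19: phase=(8,0,5,1) vs β=9 → FL=S FR=S RL=S RR=S
t=20: phase=(9,1,6,2) vs β=9 → FL=W FR=S RL=S RR=S
t=22: phase=(11,3,8,4) vs β=9 → FL=W FR=S RL=S RR=S


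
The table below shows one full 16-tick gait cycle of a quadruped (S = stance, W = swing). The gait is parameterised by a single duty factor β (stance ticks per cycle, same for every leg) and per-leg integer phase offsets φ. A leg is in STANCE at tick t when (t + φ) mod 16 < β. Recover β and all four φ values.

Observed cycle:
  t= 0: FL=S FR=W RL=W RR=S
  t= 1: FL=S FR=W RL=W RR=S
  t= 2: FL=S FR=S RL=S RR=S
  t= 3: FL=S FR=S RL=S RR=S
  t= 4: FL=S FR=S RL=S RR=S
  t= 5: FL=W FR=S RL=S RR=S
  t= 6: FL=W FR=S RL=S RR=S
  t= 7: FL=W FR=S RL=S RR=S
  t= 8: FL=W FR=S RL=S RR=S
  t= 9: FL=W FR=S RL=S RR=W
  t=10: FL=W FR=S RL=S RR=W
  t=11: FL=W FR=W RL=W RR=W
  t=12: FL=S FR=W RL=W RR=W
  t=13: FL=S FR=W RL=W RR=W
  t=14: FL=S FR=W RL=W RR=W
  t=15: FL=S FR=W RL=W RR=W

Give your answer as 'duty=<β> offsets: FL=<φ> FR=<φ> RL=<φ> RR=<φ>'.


duty β = stance ticks per leg = 9
FL: stance ticks = 9; W→S at t=12 → φ=4
FR: stance ticks = 9; W→S at t=2 → φ=14
RL: stance ticks = 9; W→S at t=2 → φ=14
RR: stance ticks = 9; W→S at t=0 → φ=0

duty=9 offsets: FL=4 FR=14 RL=14 RR=0


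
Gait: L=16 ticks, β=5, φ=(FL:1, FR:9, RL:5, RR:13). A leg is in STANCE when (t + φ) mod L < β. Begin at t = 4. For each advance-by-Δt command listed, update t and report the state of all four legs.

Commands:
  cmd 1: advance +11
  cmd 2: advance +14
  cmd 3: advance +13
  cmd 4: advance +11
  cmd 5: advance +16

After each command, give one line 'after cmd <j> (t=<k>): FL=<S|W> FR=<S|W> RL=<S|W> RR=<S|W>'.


after cmd 1 (t=15): FL=S FR=W RL=S RR=W
after cmd 2 (t=29): FL=W FR=W RL=S RR=W
after cmd 3 (t=42): FL=W FR=S RL=W RR=W
after cmd 4 (t=53): FL=W FR=W RL=W RR=S
after cmd 5 (t=69): FL=W FR=W RL=W RR=S

start t=4: FL=W FR=W RL=W RR=S
cmd 1: advance +11 → t=15, phase=(0,8,4,12) → FL=S FR=W RL=S RR=W
cmd 2: advance +14 → t=29, phase=(14,6,2,10) → FL=W FR=W RL=S RR=W
cmd 3: advance +13 → t=42, phase=(11,3,15,7) → FL=W FR=S RL=W RR=W
cmd 4: advance +11 → t=53, phase=(6,14,10,2) → FL=W FR=W RL=W RR=S
cmd 5: advance +16 → t=69, phase=(6,14,10,2) → FL=W FR=W RL=W RR=S


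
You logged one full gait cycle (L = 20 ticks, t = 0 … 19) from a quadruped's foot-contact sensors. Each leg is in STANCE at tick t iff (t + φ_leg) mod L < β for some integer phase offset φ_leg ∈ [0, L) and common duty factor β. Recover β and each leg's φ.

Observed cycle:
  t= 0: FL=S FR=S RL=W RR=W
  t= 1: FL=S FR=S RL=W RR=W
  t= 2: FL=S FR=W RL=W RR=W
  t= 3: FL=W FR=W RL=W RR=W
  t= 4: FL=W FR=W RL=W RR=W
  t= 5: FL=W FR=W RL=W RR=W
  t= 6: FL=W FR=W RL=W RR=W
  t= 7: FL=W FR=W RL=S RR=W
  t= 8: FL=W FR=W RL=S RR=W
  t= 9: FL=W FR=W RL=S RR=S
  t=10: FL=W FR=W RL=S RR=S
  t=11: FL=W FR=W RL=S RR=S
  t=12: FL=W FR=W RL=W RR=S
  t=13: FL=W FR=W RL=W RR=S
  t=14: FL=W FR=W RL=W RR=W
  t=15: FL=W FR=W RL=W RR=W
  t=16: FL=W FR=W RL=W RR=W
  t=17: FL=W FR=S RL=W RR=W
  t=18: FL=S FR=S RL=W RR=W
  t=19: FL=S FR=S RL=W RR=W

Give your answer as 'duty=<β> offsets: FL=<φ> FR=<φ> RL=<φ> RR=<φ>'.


duty β = stance ticks per leg = 5
FL: stance ticks = 5; W→S at t=18 → φ=2
FR: stance ticks = 5; W→S at t=17 → φ=3
RL: stance ticks = 5; W→S at t=7 → φ=13
RR: stance ticks = 5; W→S at t=9 → φ=11

duty=5 offsets: FL=2 FR=3 RL=13 RR=11


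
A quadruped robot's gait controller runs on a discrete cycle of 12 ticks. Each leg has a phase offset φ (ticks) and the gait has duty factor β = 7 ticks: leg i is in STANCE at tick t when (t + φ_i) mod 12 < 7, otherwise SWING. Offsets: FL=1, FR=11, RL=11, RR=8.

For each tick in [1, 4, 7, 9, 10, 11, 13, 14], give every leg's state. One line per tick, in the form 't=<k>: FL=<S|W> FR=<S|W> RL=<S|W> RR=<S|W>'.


t=1: phase=(2,0,0,9) vs β=7 → FL=S FR=S RL=S RR=W
t=4: phase=(5,3,3,0) vs β=7 → FL=S FR=S RL=S RR=S
t=7: phase=(8,6,6,3) vs β=7 → FL=W FR=S RL=S RR=S
t=9: phase=(10,8,8,5) vs β=7 → FL=W FR=W RL=W RR=S
t=10: phase=(11,9,9,6) vs β=7 → FL=W FR=W RL=W RR=S
t=11: phase=(0,10,10,7) vs β=7 → FL=S FR=W RL=W RR=W
t=13: phase=(2,0,0,9) vs β=7 → FL=S FR=S RL=S RR=W
t=14: phase=(3,1,1,10) vs β=7 → FL=S FR=S RL=S RR=W

t=1: FL=S FR=S RL=S RR=W
t=4: FL=S FR=S RL=S RR=S
t=7: FL=W FR=S RL=S RR=S
t=9: FL=W FR=W RL=W RR=S
t=10: FL=W FR=W RL=W RR=S
t=11: FL=S FR=W RL=W RR=W
t=13: FL=S FR=S RL=S RR=W
t=14: FL=S FR=S RL=S RR=W


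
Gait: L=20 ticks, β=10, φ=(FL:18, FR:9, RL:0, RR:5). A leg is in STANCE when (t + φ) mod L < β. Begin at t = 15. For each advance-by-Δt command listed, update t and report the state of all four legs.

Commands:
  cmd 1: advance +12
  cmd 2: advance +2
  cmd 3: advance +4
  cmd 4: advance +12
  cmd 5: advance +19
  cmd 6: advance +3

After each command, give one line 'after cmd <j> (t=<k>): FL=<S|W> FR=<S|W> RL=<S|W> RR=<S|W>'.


start t=15: FL=W FR=S RL=W RR=S
cmd 1: advance +12 → t=27, phase=(5,16,7,12) → FL=S FR=W RL=S RR=W
cmd 2: advance +2 → t=29, phase=(7,18,9,14) → FL=S FR=W RL=S RR=W
cmd 3: advance +4 → t=33, phase=(11,2,13,18) → FL=W FR=S RL=W RR=W
cmd 4: advance +12 → t=45, phase=(3,14,5,10) → FL=S FR=W RL=S RR=W
cmd 5: advance +19 → t=64, phase=(2,13,4,9) → FL=S FR=W RL=S RR=S
cmd 6: advance +3 → t=67, phase=(5,16,7,12) → FL=S FR=W RL=S RR=W

after cmd 1 (t=27): FL=S FR=W RL=S RR=W
after cmd 2 (t=29): FL=S FR=W RL=S RR=W
after cmd 3 (t=33): FL=W FR=S RL=W RR=W
after cmd 4 (t=45): FL=S FR=W RL=S RR=W
after cmd 5 (t=64): FL=S FR=W RL=S RR=S
after cmd 6 (t=67): FL=S FR=W RL=S RR=W


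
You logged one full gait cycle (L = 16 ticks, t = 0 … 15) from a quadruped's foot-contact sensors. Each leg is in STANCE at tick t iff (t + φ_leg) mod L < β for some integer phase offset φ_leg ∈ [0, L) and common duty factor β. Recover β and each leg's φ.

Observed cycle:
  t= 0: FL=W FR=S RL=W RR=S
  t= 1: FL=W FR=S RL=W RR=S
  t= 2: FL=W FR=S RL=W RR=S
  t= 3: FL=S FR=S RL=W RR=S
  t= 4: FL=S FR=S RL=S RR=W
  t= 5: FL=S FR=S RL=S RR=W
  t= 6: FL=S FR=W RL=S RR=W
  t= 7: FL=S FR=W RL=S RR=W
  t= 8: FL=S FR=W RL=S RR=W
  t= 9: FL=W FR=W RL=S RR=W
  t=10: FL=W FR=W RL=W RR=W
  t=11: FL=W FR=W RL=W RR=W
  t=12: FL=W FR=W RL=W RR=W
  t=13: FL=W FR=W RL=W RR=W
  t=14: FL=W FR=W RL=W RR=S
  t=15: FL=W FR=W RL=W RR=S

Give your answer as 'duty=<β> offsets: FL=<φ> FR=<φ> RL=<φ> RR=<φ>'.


duty β = stance ticks per leg = 6
FL: stance ticks = 6; W→S at t=3 → φ=13
FR: stance ticks = 6; W→S at t=0 → φ=0
RL: stance ticks = 6; W→S at t=4 → φ=12
RR: stance ticks = 6; W→S at t=14 → φ=2

duty=6 offsets: FL=13 FR=0 RL=12 RR=2


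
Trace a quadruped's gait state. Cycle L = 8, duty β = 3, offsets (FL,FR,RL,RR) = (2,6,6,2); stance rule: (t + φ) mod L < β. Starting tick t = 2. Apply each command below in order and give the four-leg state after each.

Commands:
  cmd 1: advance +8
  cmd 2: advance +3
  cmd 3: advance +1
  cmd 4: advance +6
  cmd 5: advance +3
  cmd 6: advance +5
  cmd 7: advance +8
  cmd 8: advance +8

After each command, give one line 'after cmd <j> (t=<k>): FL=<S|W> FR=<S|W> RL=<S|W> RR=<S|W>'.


after cmd 1 (t=10): FL=W FR=S RL=S RR=W
after cmd 2 (t=13): FL=W FR=W RL=W RR=W
after cmd 3 (t=14): FL=S FR=W RL=W RR=S
after cmd 4 (t=20): FL=W FR=S RL=S RR=W
after cmd 5 (t=23): FL=S FR=W RL=W RR=S
after cmd 6 (t=28): FL=W FR=S RL=S RR=W
after cmd 7 (t=36): FL=W FR=S RL=S RR=W
after cmd 8 (t=44): FL=W FR=S RL=S RR=W

start t=2: FL=W FR=S RL=S RR=W
cmd 1: advance +8 → t=10, phase=(4,0,0,4) → FL=W FR=S RL=S RR=W
cmd 2: advance +3 → t=13, phase=(7,3,3,7) → FL=W FR=W RL=W RR=W
cmd 3: advance +1 → t=14, phase=(0,4,4,0) → FL=S FR=W RL=W RR=S
cmd 4: advance +6 → t=20, phase=(6,2,2,6) → FL=W FR=S RL=S RR=W
cmd 5: advance +3 → t=23, phase=(1,5,5,1) → FL=S FR=W RL=W RR=S
cmd 6: advance +5 → t=28, phase=(6,2,2,6) → FL=W FR=S RL=S RR=W
cmd 7: advance +8 → t=36, phase=(6,2,2,6) → FL=W FR=S RL=S RR=W
cmd 8: advance +8 → t=44, phase=(6,2,2,6) → FL=W FR=S RL=S RR=W


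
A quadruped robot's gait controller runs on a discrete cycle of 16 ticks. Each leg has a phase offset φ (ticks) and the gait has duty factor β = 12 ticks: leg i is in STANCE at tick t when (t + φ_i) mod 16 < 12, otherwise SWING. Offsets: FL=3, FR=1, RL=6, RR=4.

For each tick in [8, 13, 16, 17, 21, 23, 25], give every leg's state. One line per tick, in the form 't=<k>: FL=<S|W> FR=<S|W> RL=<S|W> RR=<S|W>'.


t=8: phase=(11,9,14,12) vs β=12 → FL=S FR=S RL=W RR=W
t=13: phase=(0,14,3,1) vs β=12 → FL=S FR=W RL=S RR=S
t=16: phase=(3,1,6,4) vs β=12 → FL=S FR=S RL=S RR=S
t=17: phase=(4,2,7,5) vs β=12 → FL=S FR=S RL=S RR=S
t=21: phase=(8,6,11,9) vs β=12 → FL=S FR=S RL=S RR=S
t=23: phase=(10,8,13,11) vs β=12 → FL=S FR=S RL=W RR=S
t=25: phase=(12,10,15,13) vs β=12 → FL=W FR=S RL=W RR=W

t=8: FL=S FR=S RL=W RR=W
t=13: FL=S FR=W RL=S RR=S
t=16: FL=S FR=S RL=S RR=S
t=17: FL=S FR=S RL=S RR=S
t=21: FL=S FR=S RL=S RR=S
t=23: FL=S FR=S RL=W RR=S
t=25: FL=W FR=S RL=W RR=W


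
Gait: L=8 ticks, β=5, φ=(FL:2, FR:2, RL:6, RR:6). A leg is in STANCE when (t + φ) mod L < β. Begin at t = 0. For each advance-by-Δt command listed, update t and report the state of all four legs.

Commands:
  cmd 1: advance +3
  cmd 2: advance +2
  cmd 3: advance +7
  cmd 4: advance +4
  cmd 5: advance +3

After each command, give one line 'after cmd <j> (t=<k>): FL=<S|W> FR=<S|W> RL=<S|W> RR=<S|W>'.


start t=0: FL=S FR=S RL=W RR=W
cmd 1: advance +3 → t=3, phase=(5,5,1,1) → FL=W FR=W RL=S RR=S
cmd 2: advance +2 → t=5, phase=(7,7,3,3) → FL=W FR=W RL=S RR=S
cmd 3: advance +7 → t=12, phase=(6,6,2,2) → FL=W FR=W RL=S RR=S
cmd 4: advance +4 → t=16, phase=(2,2,6,6) → FL=S FR=S RL=W RR=W
cmd 5: advance +3 → t=19, phase=(5,5,1,1) → FL=W FR=W RL=S RR=S

after cmd 1 (t=3): FL=W FR=W RL=S RR=S
after cmd 2 (t=5): FL=W FR=W RL=S RR=S
after cmd 3 (t=12): FL=W FR=W RL=S RR=S
after cmd 4 (t=16): FL=S FR=S RL=W RR=W
after cmd 5 (t=19): FL=W FR=W RL=S RR=S


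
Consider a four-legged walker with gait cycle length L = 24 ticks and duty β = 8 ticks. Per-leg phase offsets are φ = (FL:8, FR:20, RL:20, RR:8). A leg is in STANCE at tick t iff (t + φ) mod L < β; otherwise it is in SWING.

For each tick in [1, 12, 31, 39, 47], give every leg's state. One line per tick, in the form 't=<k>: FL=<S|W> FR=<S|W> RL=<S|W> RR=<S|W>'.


t=1: phase=(9,21,21,9) vs β=8 → FL=W FR=W RL=W RR=W
t=12: phase=(20,8,8,20) vs β=8 → FL=W FR=W RL=W RR=W
t=31: phase=(15,3,3,15) vs β=8 → FL=W FR=S RL=S RR=W
t=39: phase=(23,11,11,23) vs β=8 → FL=W FR=W RL=W RR=W
t=47: phase=(7,19,19,7) vs β=8 → FL=S FR=W RL=W RR=S

t=1: FL=W FR=W RL=W RR=W
t=12: FL=W FR=W RL=W RR=W
t=31: FL=W FR=S RL=S RR=W
t=39: FL=W FR=W RL=W RR=W
t=47: FL=S FR=W RL=W RR=S


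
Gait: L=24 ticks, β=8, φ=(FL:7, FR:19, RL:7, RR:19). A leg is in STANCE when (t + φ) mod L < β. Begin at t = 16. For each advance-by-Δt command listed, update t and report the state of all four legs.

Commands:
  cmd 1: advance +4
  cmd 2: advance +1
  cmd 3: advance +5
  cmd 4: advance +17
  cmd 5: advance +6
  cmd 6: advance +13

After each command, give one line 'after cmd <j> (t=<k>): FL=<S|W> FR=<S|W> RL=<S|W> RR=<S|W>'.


start t=16: FL=W FR=W RL=W RR=W
cmd 1: advance +4 → t=20, phase=(3,15,3,15) → FL=S FR=W RL=S RR=W
cmd 2: advance +1 → t=21, phase=(4,16,4,16) → FL=S FR=W RL=S RR=W
cmd 3: advance +5 → t=26, phase=(9,21,9,21) → FL=W FR=W RL=W RR=W
cmd 4: advance +17 → t=43, phase=(2,14,2,14) → FL=S FR=W RL=S RR=W
cmd 5: advance +6 → t=49, phase=(8,20,8,20) → FL=W FR=W RL=W RR=W
cmd 6: advance +13 → t=62, phase=(21,9,21,9) → FL=W FR=W RL=W RR=W

after cmd 1 (t=20): FL=S FR=W RL=S RR=W
after cmd 2 (t=21): FL=S FR=W RL=S RR=W
after cmd 3 (t=26): FL=W FR=W RL=W RR=W
after cmd 4 (t=43): FL=S FR=W RL=S RR=W
after cmd 5 (t=49): FL=W FR=W RL=W RR=W
after cmd 6 (t=62): FL=W FR=W RL=W RR=W


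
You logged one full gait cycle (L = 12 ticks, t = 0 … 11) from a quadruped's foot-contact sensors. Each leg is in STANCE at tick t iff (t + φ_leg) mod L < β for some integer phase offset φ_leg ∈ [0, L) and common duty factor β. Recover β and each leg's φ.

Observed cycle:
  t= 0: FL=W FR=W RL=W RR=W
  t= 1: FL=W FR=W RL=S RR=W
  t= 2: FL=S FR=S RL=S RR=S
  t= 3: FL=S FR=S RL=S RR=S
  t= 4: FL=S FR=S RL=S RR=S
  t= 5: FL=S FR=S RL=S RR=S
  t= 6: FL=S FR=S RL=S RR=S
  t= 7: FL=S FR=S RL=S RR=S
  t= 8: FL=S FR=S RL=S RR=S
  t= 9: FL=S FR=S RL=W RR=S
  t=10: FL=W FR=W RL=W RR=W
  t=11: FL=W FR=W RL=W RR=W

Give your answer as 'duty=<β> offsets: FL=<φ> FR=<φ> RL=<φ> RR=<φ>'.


duty=8 offsets: FL=10 FR=10 RL=11 RR=10

duty β = stance ticks per leg = 8
FL: stance ticks = 8; W→S at t=2 → φ=10
FR: stance ticks = 8; W→S at t=2 → φ=10
RL: stance ticks = 8; W→S at t=1 → φ=11
RR: stance ticks = 8; W→S at t=2 → φ=10


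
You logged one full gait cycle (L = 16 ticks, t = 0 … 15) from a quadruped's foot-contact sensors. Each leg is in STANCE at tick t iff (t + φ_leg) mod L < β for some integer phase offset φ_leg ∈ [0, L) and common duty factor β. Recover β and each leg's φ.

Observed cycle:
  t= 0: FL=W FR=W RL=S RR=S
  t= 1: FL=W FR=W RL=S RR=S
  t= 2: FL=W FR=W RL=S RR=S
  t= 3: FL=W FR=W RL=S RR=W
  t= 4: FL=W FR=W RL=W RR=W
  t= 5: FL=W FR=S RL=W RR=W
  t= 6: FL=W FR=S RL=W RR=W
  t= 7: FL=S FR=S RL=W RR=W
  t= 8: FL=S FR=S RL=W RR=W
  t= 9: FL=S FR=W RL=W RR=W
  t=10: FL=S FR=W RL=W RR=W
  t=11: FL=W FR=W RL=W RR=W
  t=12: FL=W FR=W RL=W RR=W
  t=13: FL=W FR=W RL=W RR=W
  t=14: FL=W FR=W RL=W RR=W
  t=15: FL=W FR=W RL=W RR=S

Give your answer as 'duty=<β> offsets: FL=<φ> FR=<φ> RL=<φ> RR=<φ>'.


duty β = stance ticks per leg = 4
FL: stance ticks = 4; W→S at t=7 → φ=9
FR: stance ticks = 4; W→S at t=5 → φ=11
RL: stance ticks = 4; W→S at t=0 → φ=0
RR: stance ticks = 4; W→S at t=15 → φ=1

duty=4 offsets: FL=9 FR=11 RL=0 RR=1
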